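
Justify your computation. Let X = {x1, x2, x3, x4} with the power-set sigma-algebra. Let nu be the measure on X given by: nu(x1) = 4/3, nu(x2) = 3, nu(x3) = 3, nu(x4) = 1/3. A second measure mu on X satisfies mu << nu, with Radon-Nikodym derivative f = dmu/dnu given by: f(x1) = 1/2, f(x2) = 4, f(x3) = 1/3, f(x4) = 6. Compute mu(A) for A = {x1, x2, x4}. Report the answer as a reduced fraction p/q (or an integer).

By the defining property of the Radon-Nikodym derivative, for every measurable set A,
  mu(A) = integral_A f dnu.
Since nu is a discrete measure concentrated on the atoms of X, the integral over A reduces to the sum
  mu(A) = sum_{x in A} f(x) * nu({x}).
Computing each term:
  x1: f(x1) * nu(x1) = 1/2 * 4/3 = 2/3.
  x2: f(x2) * nu(x2) = 4 * 3 = 12.
  x4: f(x4) * nu(x4) = 6 * 1/3 = 2.
Summing: mu(A) = 2/3 + 12 + 2 = 44/3.

44/3


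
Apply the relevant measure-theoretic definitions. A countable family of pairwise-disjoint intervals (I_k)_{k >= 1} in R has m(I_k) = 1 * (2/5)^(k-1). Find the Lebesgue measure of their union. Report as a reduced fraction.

By countable additivity of the Lebesgue measure on pairwise disjoint measurable sets,
  m(union_{k >= 1} I_k) = sum_{k >= 1} m(I_k) = sum_{k >= 1} a * r^(k-1),
  with a = 1 and r = 2/5.
Since 0 < r = 2/5 < 1, the geometric series converges:
  sum_{k >= 1} a * r^(k-1) = a / (1 - r).
  = 1 / (1 - 2/5)
  = 1 / (3/5)
  = 5/3.

5/3


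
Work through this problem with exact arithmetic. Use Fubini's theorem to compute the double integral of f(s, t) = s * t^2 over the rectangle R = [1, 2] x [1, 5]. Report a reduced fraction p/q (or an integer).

f(s, t) is a tensor product of a function of s and a function of t, and both factors are bounded continuous (hence Lebesgue integrable) on the rectangle, so Fubini's theorem applies:
  integral_R f d(m x m) = (integral_a1^b1 s ds) * (integral_a2^b2 t^2 dt).
Inner integral in s: integral_{1}^{2} s ds = (2^2 - 1^2)/2
  = 3/2.
Inner integral in t: integral_{1}^{5} t^2 dt = (5^3 - 1^3)/3
  = 124/3.
Product: (3/2) * (124/3) = 62.

62


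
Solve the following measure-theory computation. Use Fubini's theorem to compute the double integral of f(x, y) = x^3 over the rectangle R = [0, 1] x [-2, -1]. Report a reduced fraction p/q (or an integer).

f(x, y) is a tensor product of a function of x and a function of y, and both factors are bounded continuous (hence Lebesgue integrable) on the rectangle, so Fubini's theorem applies:
  integral_R f d(m x m) = (integral_a1^b1 x^3 dx) * (integral_a2^b2 1 dy).
Inner integral in x: integral_{0}^{1} x^3 dx = (1^4 - 0^4)/4
  = 1/4.
Inner integral in y: integral_{-2}^{-1} 1 dy = ((-1)^1 - (-2)^1)/1
  = 1.
Product: (1/4) * (1) = 1/4.

1/4


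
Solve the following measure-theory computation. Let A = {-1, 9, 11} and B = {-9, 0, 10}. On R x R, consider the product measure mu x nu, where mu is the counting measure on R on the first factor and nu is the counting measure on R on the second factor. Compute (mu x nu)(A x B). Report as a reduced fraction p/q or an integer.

For a measurable rectangle A x B, the product measure satisfies
  (mu x nu)(A x B) = mu(A) * nu(B).
  mu(A) = 3.
  nu(B) = 3.
  (mu x nu)(A x B) = 3 * 3 = 9.

9


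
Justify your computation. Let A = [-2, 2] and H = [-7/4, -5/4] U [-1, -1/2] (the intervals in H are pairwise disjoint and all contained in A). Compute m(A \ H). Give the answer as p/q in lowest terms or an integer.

The ambient interval has length m(A) = 2 - (-2) = 4.
Since the holes are disjoint and sit inside A, by finite additivity
  m(H) = sum_i (b_i - a_i), and m(A \ H) = m(A) - m(H).
Computing the hole measures:
  m(H_1) = -5/4 - (-7/4) = 1/2.
  m(H_2) = -1/2 - (-1) = 1/2.
Summed: m(H) = 1/2 + 1/2 = 1.
So m(A \ H) = 4 - 1 = 3.

3


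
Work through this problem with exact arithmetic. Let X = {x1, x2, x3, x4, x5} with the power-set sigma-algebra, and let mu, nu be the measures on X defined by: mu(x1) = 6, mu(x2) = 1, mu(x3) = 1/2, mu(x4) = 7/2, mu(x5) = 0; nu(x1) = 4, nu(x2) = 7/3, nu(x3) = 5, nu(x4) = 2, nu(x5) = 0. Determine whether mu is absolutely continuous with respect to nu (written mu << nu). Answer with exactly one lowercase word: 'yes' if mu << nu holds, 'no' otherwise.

mu << nu means: every nu-null measurable set is also mu-null; equivalently, for every atom x, if nu({x}) = 0 then mu({x}) = 0.
Checking each atom:
  x1: nu = 4 > 0 -> no constraint.
  x2: nu = 7/3 > 0 -> no constraint.
  x3: nu = 5 > 0 -> no constraint.
  x4: nu = 2 > 0 -> no constraint.
  x5: nu = 0, mu = 0 -> consistent with mu << nu.
No atom violates the condition. Therefore mu << nu.

yes


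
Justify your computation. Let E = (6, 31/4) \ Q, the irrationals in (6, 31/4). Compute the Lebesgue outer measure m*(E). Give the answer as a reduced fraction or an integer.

The interval I = (6, 31/4) has m(I) = 31/4 - 6 = 7/4 (endpoints are measure-zero, so open/closed/half-open agree). Write I = (I cap Q) u (I \ Q). The rationals in I are countable, so m*(I cap Q) = 0 (cover each rational by intervals whose total length is arbitrarily small). By countable subadditivity m*(I) <= m*(I cap Q) + m*(I \ Q), hence m*(I \ Q) >= m(I) = 7/4. The reverse inequality m*(I \ Q) <= m*(I) = 7/4 is trivial since (I \ Q) is a subset of I. Therefore m*(I \ Q) = 7/4.

7/4


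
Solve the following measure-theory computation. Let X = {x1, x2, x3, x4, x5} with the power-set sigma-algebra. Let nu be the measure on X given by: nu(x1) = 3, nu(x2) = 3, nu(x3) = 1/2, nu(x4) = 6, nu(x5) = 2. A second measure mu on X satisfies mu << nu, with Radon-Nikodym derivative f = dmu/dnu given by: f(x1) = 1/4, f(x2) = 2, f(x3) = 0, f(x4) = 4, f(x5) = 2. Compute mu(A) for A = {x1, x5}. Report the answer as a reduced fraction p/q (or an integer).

By the defining property of the Radon-Nikodym derivative, for every measurable set A,
  mu(A) = integral_A f dnu.
Since nu is a discrete measure concentrated on the atoms of X, the integral over A reduces to the sum
  mu(A) = sum_{x in A} f(x) * nu({x}).
Computing each term:
  x1: f(x1) * nu(x1) = 1/4 * 3 = 3/4.
  x5: f(x5) * nu(x5) = 2 * 2 = 4.
Summing: mu(A) = 3/4 + 4 = 19/4.

19/4


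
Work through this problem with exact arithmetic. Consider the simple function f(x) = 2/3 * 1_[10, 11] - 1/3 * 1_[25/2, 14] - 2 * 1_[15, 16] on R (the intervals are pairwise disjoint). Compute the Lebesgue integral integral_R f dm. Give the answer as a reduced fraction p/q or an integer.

For a simple function f = sum_i c_i * 1_{A_i} with disjoint A_i,
  integral f dm = sum_i c_i * m(A_i).
Lengths of the A_i:
  m(A_1) = 11 - 10 = 1.
  m(A_2) = 14 - 25/2 = 3/2.
  m(A_3) = 16 - 15 = 1.
Contributions c_i * m(A_i):
  (2/3) * (1) = 2/3.
  (-1/3) * (3/2) = -1/2.
  (-2) * (1) = -2.
Total: 2/3 - 1/2 - 2 = -11/6.

-11/6


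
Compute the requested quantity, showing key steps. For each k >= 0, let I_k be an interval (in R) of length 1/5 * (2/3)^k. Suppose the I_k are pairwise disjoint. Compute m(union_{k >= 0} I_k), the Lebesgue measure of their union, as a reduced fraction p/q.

By countable additivity of the Lebesgue measure on pairwise disjoint measurable sets,
  m(union_{k >= 0} I_k) = sum_{k >= 0} m(I_k) = sum_{k >= 0} a * r^k,
  with a = 1/5 and r = 2/3.
Since 0 < r = 2/3 < 1, the geometric series converges:
  sum_{k >= 0} a * r^k = a / (1 - r).
  = 1/5 / (1 - 2/3)
  = 1/5 / (1/3)
  = 3/5.

3/5


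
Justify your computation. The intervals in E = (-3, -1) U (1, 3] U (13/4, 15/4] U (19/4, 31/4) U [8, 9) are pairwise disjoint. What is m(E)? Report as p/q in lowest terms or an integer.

For pairwise disjoint intervals, m(union_i I_i) = sum_i m(I_i),
and m is invariant under swapping open/closed endpoints (single points have measure 0).
So m(E) = sum_i (b_i - a_i).
  I_1 has length -1 - (-3) = 2.
  I_2 has length 3 - 1 = 2.
  I_3 has length 15/4 - 13/4 = 1/2.
  I_4 has length 31/4 - 19/4 = 3.
  I_5 has length 9 - 8 = 1.
Summing:
  m(E) = 2 + 2 + 1/2 + 3 + 1 = 17/2.

17/2


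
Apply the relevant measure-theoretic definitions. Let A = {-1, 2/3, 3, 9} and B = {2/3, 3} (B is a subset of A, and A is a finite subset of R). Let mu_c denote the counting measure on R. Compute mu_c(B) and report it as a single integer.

Counting measure assigns mu_c(E) = |E| (number of elements) when E is finite.
B has 2 element(s), so mu_c(B) = 2.

2


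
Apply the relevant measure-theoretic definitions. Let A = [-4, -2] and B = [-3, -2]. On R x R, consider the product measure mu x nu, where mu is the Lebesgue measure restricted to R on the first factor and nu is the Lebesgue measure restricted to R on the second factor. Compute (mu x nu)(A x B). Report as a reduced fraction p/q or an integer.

For a measurable rectangle A x B, the product measure satisfies
  (mu x nu)(A x B) = mu(A) * nu(B).
  mu(A) = 2.
  nu(B) = 1.
  (mu x nu)(A x B) = 2 * 1 = 2.

2


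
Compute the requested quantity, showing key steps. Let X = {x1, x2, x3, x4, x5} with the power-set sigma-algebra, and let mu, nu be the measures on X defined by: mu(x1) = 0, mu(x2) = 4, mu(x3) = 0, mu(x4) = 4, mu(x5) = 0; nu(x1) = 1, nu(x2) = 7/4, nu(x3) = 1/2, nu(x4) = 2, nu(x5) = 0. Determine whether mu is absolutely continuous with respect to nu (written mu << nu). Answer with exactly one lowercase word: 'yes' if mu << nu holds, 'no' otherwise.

mu << nu means: every nu-null measurable set is also mu-null; equivalently, for every atom x, if nu({x}) = 0 then mu({x}) = 0.
Checking each atom:
  x1: nu = 1 > 0 -> no constraint.
  x2: nu = 7/4 > 0 -> no constraint.
  x3: nu = 1/2 > 0 -> no constraint.
  x4: nu = 2 > 0 -> no constraint.
  x5: nu = 0, mu = 0 -> consistent with mu << nu.
No atom violates the condition. Therefore mu << nu.

yes


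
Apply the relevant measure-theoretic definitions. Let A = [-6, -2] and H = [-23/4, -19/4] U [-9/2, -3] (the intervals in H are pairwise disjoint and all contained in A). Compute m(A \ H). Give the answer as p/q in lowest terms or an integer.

The ambient interval has length m(A) = -2 - (-6) = 4.
Since the holes are disjoint and sit inside A, by finite additivity
  m(H) = sum_i (b_i - a_i), and m(A \ H) = m(A) - m(H).
Computing the hole measures:
  m(H_1) = -19/4 - (-23/4) = 1.
  m(H_2) = -3 - (-9/2) = 3/2.
Summed: m(H) = 1 + 3/2 = 5/2.
So m(A \ H) = 4 - 5/2 = 3/2.

3/2


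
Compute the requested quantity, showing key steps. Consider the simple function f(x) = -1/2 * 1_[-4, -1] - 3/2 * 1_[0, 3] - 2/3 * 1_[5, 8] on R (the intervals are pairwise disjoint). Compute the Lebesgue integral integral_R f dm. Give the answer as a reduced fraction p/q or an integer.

For a simple function f = sum_i c_i * 1_{A_i} with disjoint A_i,
  integral f dm = sum_i c_i * m(A_i).
Lengths of the A_i:
  m(A_1) = -1 - (-4) = 3.
  m(A_2) = 3 - 0 = 3.
  m(A_3) = 8 - 5 = 3.
Contributions c_i * m(A_i):
  (-1/2) * (3) = -3/2.
  (-3/2) * (3) = -9/2.
  (-2/3) * (3) = -2.
Total: -3/2 - 9/2 - 2 = -8.

-8


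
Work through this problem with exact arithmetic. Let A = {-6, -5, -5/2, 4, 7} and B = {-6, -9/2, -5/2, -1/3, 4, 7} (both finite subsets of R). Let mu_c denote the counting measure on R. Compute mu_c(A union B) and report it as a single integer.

Counting measure on a finite set equals cardinality. By inclusion-exclusion, |A union B| = |A| + |B| - |A cap B|.
|A| = 5, |B| = 6, |A cap B| = 4.
So mu_c(A union B) = 5 + 6 - 4 = 7.

7


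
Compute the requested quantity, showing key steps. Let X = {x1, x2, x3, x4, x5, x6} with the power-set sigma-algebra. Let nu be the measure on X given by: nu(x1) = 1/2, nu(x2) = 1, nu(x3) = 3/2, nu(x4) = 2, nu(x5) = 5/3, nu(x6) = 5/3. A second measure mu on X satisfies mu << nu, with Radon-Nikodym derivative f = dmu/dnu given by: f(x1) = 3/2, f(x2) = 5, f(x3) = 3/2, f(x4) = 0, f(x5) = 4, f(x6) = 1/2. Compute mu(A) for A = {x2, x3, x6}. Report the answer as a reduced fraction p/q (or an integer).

By the defining property of the Radon-Nikodym derivative, for every measurable set A,
  mu(A) = integral_A f dnu.
Since nu is a discrete measure concentrated on the atoms of X, the integral over A reduces to the sum
  mu(A) = sum_{x in A} f(x) * nu({x}).
Computing each term:
  x2: f(x2) * nu(x2) = 5 * 1 = 5.
  x3: f(x3) * nu(x3) = 3/2 * 3/2 = 9/4.
  x6: f(x6) * nu(x6) = 1/2 * 5/3 = 5/6.
Summing: mu(A) = 5 + 9/4 + 5/6 = 97/12.

97/12


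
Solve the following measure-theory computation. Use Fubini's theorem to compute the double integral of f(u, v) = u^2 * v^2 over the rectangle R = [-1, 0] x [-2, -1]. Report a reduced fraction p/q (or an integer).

f(u, v) is a tensor product of a function of u and a function of v, and both factors are bounded continuous (hence Lebesgue integrable) on the rectangle, so Fubini's theorem applies:
  integral_R f d(m x m) = (integral_a1^b1 u^2 du) * (integral_a2^b2 v^2 dv).
Inner integral in u: integral_{-1}^{0} u^2 du = (0^3 - (-1)^3)/3
  = 1/3.
Inner integral in v: integral_{-2}^{-1} v^2 dv = ((-1)^3 - (-2)^3)/3
  = 7/3.
Product: (1/3) * (7/3) = 7/9.

7/9


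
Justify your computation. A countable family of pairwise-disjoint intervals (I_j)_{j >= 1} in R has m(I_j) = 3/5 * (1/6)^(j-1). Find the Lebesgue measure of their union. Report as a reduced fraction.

By countable additivity of the Lebesgue measure on pairwise disjoint measurable sets,
  m(union_{j >= 1} I_j) = sum_{j >= 1} m(I_j) = sum_{j >= 1} a * r^(j-1),
  with a = 3/5 and r = 1/6.
Since 0 < r = 1/6 < 1, the geometric series converges:
  sum_{j >= 1} a * r^(j-1) = a / (1 - r).
  = 3/5 / (1 - 1/6)
  = 3/5 / (5/6)
  = 18/25.

18/25


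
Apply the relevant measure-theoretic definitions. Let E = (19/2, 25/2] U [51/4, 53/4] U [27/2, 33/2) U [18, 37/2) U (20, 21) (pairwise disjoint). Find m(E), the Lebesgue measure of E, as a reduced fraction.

For pairwise disjoint intervals, m(union_i I_i) = sum_i m(I_i),
and m is invariant under swapping open/closed endpoints (single points have measure 0).
So m(E) = sum_i (b_i - a_i).
  I_1 has length 25/2 - 19/2 = 3.
  I_2 has length 53/4 - 51/4 = 1/2.
  I_3 has length 33/2 - 27/2 = 3.
  I_4 has length 37/2 - 18 = 1/2.
  I_5 has length 21 - 20 = 1.
Summing:
  m(E) = 3 + 1/2 + 3 + 1/2 + 1 = 8.

8


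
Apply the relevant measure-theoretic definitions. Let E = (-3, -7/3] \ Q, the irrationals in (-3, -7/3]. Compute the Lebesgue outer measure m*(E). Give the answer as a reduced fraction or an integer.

The interval I = (-3, -7/3] has m(I) = -7/3 - (-3) = 2/3 (endpoints are measure-zero, so open/closed/half-open agree). Write I = (I cap Q) u (I \ Q). The rationals in I are countable, so m*(I cap Q) = 0 (cover each rational by intervals whose total length is arbitrarily small). By countable subadditivity m*(I) <= m*(I cap Q) + m*(I \ Q), hence m*(I \ Q) >= m(I) = 2/3. The reverse inequality m*(I \ Q) <= m*(I) = 2/3 is trivial since (I \ Q) is a subset of I. Therefore m*(I \ Q) = 2/3.

2/3


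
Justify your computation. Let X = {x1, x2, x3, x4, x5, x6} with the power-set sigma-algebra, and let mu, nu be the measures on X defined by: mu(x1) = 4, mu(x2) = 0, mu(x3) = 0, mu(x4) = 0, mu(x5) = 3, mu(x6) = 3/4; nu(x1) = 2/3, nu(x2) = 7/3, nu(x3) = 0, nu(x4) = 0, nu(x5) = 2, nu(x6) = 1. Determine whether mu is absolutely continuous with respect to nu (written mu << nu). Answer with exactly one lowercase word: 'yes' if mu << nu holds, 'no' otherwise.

mu << nu means: every nu-null measurable set is also mu-null; equivalently, for every atom x, if nu({x}) = 0 then mu({x}) = 0.
Checking each atom:
  x1: nu = 2/3 > 0 -> no constraint.
  x2: nu = 7/3 > 0 -> no constraint.
  x3: nu = 0, mu = 0 -> consistent with mu << nu.
  x4: nu = 0, mu = 0 -> consistent with mu << nu.
  x5: nu = 2 > 0 -> no constraint.
  x6: nu = 1 > 0 -> no constraint.
No atom violates the condition. Therefore mu << nu.

yes


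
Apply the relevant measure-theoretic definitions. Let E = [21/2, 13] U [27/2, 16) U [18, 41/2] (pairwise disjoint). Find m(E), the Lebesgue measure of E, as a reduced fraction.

For pairwise disjoint intervals, m(union_i I_i) = sum_i m(I_i),
and m is invariant under swapping open/closed endpoints (single points have measure 0).
So m(E) = sum_i (b_i - a_i).
  I_1 has length 13 - 21/2 = 5/2.
  I_2 has length 16 - 27/2 = 5/2.
  I_3 has length 41/2 - 18 = 5/2.
Summing:
  m(E) = 5/2 + 5/2 + 5/2 = 15/2.

15/2


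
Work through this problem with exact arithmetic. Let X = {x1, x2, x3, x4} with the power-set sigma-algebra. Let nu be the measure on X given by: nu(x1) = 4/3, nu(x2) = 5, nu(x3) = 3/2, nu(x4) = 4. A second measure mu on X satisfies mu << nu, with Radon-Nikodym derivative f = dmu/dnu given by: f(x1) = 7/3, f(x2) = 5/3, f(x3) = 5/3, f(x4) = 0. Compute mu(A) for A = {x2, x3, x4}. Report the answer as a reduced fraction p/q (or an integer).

By the defining property of the Radon-Nikodym derivative, for every measurable set A,
  mu(A) = integral_A f dnu.
Since nu is a discrete measure concentrated on the atoms of X, the integral over A reduces to the sum
  mu(A) = sum_{x in A} f(x) * nu({x}).
Computing each term:
  x2: f(x2) * nu(x2) = 5/3 * 5 = 25/3.
  x3: f(x3) * nu(x3) = 5/3 * 3/2 = 5/2.
  x4: f(x4) * nu(x4) = 0 * 4 = 0.
Summing: mu(A) = 25/3 + 5/2 + 0 = 65/6.

65/6


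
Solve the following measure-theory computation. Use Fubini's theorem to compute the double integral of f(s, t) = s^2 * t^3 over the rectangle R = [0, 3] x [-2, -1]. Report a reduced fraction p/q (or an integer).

f(s, t) is a tensor product of a function of s and a function of t, and both factors are bounded continuous (hence Lebesgue integrable) on the rectangle, so Fubini's theorem applies:
  integral_R f d(m x m) = (integral_a1^b1 s^2 ds) * (integral_a2^b2 t^3 dt).
Inner integral in s: integral_{0}^{3} s^2 ds = (3^3 - 0^3)/3
  = 9.
Inner integral in t: integral_{-2}^{-1} t^3 dt = ((-1)^4 - (-2)^4)/4
  = -15/4.
Product: (9) * (-15/4) = -135/4.

-135/4


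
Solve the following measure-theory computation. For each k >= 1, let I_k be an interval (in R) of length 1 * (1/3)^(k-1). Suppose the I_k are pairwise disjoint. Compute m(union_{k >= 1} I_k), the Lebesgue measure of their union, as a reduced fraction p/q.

By countable additivity of the Lebesgue measure on pairwise disjoint measurable sets,
  m(union_{k >= 1} I_k) = sum_{k >= 1} m(I_k) = sum_{k >= 1} a * r^(k-1),
  with a = 1 and r = 1/3.
Since 0 < r = 1/3 < 1, the geometric series converges:
  sum_{k >= 1} a * r^(k-1) = a / (1 - r).
  = 1 / (1 - 1/3)
  = 1 / (2/3)
  = 3/2.

3/2


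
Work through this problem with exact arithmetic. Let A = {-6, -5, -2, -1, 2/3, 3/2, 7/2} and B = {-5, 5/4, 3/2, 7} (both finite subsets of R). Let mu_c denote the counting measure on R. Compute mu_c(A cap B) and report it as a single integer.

Counting measure on a finite set equals cardinality. mu_c(A cap B) = |A cap B| (elements appearing in both).
Enumerating the elements of A that also lie in B gives 2 element(s).
So mu_c(A cap B) = 2.

2


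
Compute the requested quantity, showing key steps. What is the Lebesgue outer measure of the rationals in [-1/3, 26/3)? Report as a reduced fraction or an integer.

Q cap [-1/3, 26/3) is countable; list its elements as q_1, q_2, ... . Fix eps > 0 and cover the k-th point by an interval of length eps * 2^(-k). The cover has total length eps * sum_{k>=1} 2^(-k) = eps, so by definition of outer measure m*(Q cap [-1/3, 26/3)) <= eps. Since eps was arbitrary and m* >= 0, the outer measure is 0.

0


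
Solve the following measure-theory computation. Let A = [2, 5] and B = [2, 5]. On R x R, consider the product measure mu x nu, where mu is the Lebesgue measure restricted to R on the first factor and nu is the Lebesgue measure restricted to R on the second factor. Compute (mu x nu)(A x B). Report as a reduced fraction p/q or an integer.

For a measurable rectangle A x B, the product measure satisfies
  (mu x nu)(A x B) = mu(A) * nu(B).
  mu(A) = 3.
  nu(B) = 3.
  (mu x nu)(A x B) = 3 * 3 = 9.

9


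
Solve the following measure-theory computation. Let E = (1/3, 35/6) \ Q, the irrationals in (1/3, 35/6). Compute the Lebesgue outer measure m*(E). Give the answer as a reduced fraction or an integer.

The interval I = (1/3, 35/6) has m(I) = 35/6 - 1/3 = 11/2 (endpoints are measure-zero, so open/closed/half-open agree). Write I = (I cap Q) u (I \ Q). The rationals in I are countable, so m*(I cap Q) = 0 (cover each rational by intervals whose total length is arbitrarily small). By countable subadditivity m*(I) <= m*(I cap Q) + m*(I \ Q), hence m*(I \ Q) >= m(I) = 11/2. The reverse inequality m*(I \ Q) <= m*(I) = 11/2 is trivial since (I \ Q) is a subset of I. Therefore m*(I \ Q) = 11/2.

11/2


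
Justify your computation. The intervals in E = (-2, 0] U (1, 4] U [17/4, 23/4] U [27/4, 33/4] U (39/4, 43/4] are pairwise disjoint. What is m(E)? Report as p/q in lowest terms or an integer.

For pairwise disjoint intervals, m(union_i I_i) = sum_i m(I_i),
and m is invariant under swapping open/closed endpoints (single points have measure 0).
So m(E) = sum_i (b_i - a_i).
  I_1 has length 0 - (-2) = 2.
  I_2 has length 4 - 1 = 3.
  I_3 has length 23/4 - 17/4 = 3/2.
  I_4 has length 33/4 - 27/4 = 3/2.
  I_5 has length 43/4 - 39/4 = 1.
Summing:
  m(E) = 2 + 3 + 3/2 + 3/2 + 1 = 9.

9


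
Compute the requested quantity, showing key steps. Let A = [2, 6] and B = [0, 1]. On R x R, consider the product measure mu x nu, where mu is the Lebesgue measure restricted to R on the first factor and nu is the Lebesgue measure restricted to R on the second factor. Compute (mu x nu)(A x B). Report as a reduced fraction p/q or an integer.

For a measurable rectangle A x B, the product measure satisfies
  (mu x nu)(A x B) = mu(A) * nu(B).
  mu(A) = 4.
  nu(B) = 1.
  (mu x nu)(A x B) = 4 * 1 = 4.

4


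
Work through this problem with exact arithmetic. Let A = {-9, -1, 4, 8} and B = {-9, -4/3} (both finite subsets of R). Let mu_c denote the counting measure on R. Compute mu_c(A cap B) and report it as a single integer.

Counting measure on a finite set equals cardinality. mu_c(A cap B) = |A cap B| (elements appearing in both).
Enumerating the elements of A that also lie in B gives 1 element(s).
So mu_c(A cap B) = 1.

1


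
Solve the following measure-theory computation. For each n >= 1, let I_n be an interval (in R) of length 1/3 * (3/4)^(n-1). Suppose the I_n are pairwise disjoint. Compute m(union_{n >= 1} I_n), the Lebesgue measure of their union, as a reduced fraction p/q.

By countable additivity of the Lebesgue measure on pairwise disjoint measurable sets,
  m(union_{n >= 1} I_n) = sum_{n >= 1} m(I_n) = sum_{n >= 1} a * r^(n-1),
  with a = 1/3 and r = 3/4.
Since 0 < r = 3/4 < 1, the geometric series converges:
  sum_{n >= 1} a * r^(n-1) = a / (1 - r).
  = 1/3 / (1 - 3/4)
  = 1/3 / (1/4)
  = 4/3.

4/3


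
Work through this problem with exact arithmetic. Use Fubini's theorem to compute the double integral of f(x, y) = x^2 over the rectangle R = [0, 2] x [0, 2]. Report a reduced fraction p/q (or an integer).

f(x, y) is a tensor product of a function of x and a function of y, and both factors are bounded continuous (hence Lebesgue integrable) on the rectangle, so Fubini's theorem applies:
  integral_R f d(m x m) = (integral_a1^b1 x^2 dx) * (integral_a2^b2 1 dy).
Inner integral in x: integral_{0}^{2} x^2 dx = (2^3 - 0^3)/3
  = 8/3.
Inner integral in y: integral_{0}^{2} 1 dy = (2^1 - 0^1)/1
  = 2.
Product: (8/3) * (2) = 16/3.

16/3


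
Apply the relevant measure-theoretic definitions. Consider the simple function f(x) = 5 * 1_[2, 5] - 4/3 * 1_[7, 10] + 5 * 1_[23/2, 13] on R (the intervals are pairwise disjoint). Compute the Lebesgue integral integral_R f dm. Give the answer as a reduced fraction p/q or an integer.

For a simple function f = sum_i c_i * 1_{A_i} with disjoint A_i,
  integral f dm = sum_i c_i * m(A_i).
Lengths of the A_i:
  m(A_1) = 5 - 2 = 3.
  m(A_2) = 10 - 7 = 3.
  m(A_3) = 13 - 23/2 = 3/2.
Contributions c_i * m(A_i):
  (5) * (3) = 15.
  (-4/3) * (3) = -4.
  (5) * (3/2) = 15/2.
Total: 15 - 4 + 15/2 = 37/2.

37/2


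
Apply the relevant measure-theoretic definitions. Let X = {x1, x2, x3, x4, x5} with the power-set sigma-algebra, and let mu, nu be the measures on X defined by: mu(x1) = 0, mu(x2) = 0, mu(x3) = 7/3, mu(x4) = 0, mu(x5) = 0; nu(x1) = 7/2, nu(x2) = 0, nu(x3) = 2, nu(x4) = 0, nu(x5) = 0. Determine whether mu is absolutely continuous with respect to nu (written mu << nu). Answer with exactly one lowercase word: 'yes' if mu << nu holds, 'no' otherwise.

mu << nu means: every nu-null measurable set is also mu-null; equivalently, for every atom x, if nu({x}) = 0 then mu({x}) = 0.
Checking each atom:
  x1: nu = 7/2 > 0 -> no constraint.
  x2: nu = 0, mu = 0 -> consistent with mu << nu.
  x3: nu = 2 > 0 -> no constraint.
  x4: nu = 0, mu = 0 -> consistent with mu << nu.
  x5: nu = 0, mu = 0 -> consistent with mu << nu.
No atom violates the condition. Therefore mu << nu.

yes


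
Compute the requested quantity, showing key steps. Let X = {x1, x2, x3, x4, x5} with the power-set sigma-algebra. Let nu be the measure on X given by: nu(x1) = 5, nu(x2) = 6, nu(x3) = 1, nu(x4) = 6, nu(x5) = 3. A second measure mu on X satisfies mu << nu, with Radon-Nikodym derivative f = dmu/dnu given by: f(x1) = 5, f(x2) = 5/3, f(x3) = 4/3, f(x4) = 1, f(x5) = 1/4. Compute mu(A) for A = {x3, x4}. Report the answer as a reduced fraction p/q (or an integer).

By the defining property of the Radon-Nikodym derivative, for every measurable set A,
  mu(A) = integral_A f dnu.
Since nu is a discrete measure concentrated on the atoms of X, the integral over A reduces to the sum
  mu(A) = sum_{x in A} f(x) * nu({x}).
Computing each term:
  x3: f(x3) * nu(x3) = 4/3 * 1 = 4/3.
  x4: f(x4) * nu(x4) = 1 * 6 = 6.
Summing: mu(A) = 4/3 + 6 = 22/3.

22/3


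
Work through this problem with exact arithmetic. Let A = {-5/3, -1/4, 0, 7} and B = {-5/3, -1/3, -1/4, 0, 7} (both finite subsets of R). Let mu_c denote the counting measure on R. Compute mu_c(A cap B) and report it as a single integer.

Counting measure on a finite set equals cardinality. mu_c(A cap B) = |A cap B| (elements appearing in both).
Enumerating the elements of A that also lie in B gives 4 element(s).
So mu_c(A cap B) = 4.

4


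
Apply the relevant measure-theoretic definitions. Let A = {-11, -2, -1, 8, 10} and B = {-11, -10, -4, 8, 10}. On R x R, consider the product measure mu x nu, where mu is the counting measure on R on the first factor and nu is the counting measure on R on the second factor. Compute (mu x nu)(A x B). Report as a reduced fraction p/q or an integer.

For a measurable rectangle A x B, the product measure satisfies
  (mu x nu)(A x B) = mu(A) * nu(B).
  mu(A) = 5.
  nu(B) = 5.
  (mu x nu)(A x B) = 5 * 5 = 25.

25


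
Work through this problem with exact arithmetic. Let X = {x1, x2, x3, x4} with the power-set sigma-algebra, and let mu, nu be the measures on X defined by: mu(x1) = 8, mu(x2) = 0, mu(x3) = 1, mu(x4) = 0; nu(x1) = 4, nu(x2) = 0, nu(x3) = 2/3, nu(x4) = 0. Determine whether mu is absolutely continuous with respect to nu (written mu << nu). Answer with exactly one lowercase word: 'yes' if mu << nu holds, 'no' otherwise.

mu << nu means: every nu-null measurable set is also mu-null; equivalently, for every atom x, if nu({x}) = 0 then mu({x}) = 0.
Checking each atom:
  x1: nu = 4 > 0 -> no constraint.
  x2: nu = 0, mu = 0 -> consistent with mu << nu.
  x3: nu = 2/3 > 0 -> no constraint.
  x4: nu = 0, mu = 0 -> consistent with mu << nu.
No atom violates the condition. Therefore mu << nu.

yes


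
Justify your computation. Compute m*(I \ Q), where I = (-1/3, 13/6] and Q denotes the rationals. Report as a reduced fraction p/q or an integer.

The interval I = (-1/3, 13/6] has m(I) = 13/6 - (-1/3) = 5/2 (endpoints are measure-zero, so open/closed/half-open agree). Write I = (I cap Q) u (I \ Q). The rationals in I are countable, so m*(I cap Q) = 0 (cover each rational by intervals whose total length is arbitrarily small). By countable subadditivity m*(I) <= m*(I cap Q) + m*(I \ Q), hence m*(I \ Q) >= m(I) = 5/2. The reverse inequality m*(I \ Q) <= m*(I) = 5/2 is trivial since (I \ Q) is a subset of I. Therefore m*(I \ Q) = 5/2.

5/2


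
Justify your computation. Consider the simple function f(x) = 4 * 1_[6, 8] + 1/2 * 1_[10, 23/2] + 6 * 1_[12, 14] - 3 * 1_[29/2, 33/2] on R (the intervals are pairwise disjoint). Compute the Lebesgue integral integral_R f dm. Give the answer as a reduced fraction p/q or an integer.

For a simple function f = sum_i c_i * 1_{A_i} with disjoint A_i,
  integral f dm = sum_i c_i * m(A_i).
Lengths of the A_i:
  m(A_1) = 8 - 6 = 2.
  m(A_2) = 23/2 - 10 = 3/2.
  m(A_3) = 14 - 12 = 2.
  m(A_4) = 33/2 - 29/2 = 2.
Contributions c_i * m(A_i):
  (4) * (2) = 8.
  (1/2) * (3/2) = 3/4.
  (6) * (2) = 12.
  (-3) * (2) = -6.
Total: 8 + 3/4 + 12 - 6 = 59/4.

59/4


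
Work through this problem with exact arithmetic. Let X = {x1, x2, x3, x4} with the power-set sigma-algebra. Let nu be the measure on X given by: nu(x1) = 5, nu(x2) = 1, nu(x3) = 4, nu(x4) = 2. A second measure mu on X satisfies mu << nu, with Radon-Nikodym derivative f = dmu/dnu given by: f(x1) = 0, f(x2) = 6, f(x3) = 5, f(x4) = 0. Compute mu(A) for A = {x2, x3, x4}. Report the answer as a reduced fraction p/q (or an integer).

By the defining property of the Radon-Nikodym derivative, for every measurable set A,
  mu(A) = integral_A f dnu.
Since nu is a discrete measure concentrated on the atoms of X, the integral over A reduces to the sum
  mu(A) = sum_{x in A} f(x) * nu({x}).
Computing each term:
  x2: f(x2) * nu(x2) = 6 * 1 = 6.
  x3: f(x3) * nu(x3) = 5 * 4 = 20.
  x4: f(x4) * nu(x4) = 0 * 2 = 0.
Summing: mu(A) = 6 + 20 + 0 = 26.

26


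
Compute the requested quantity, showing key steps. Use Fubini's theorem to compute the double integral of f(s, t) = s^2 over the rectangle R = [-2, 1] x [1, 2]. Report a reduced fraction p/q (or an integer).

f(s, t) is a tensor product of a function of s and a function of t, and both factors are bounded continuous (hence Lebesgue integrable) on the rectangle, so Fubini's theorem applies:
  integral_R f d(m x m) = (integral_a1^b1 s^2 ds) * (integral_a2^b2 1 dt).
Inner integral in s: integral_{-2}^{1} s^2 ds = (1^3 - (-2)^3)/3
  = 3.
Inner integral in t: integral_{1}^{2} 1 dt = (2^1 - 1^1)/1
  = 1.
Product: (3) * (1) = 3.

3


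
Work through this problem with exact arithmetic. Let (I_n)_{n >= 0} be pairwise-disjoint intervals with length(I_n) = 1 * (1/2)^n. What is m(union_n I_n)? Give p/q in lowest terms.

By countable additivity of the Lebesgue measure on pairwise disjoint measurable sets,
  m(union_{n >= 0} I_n) = sum_{n >= 0} m(I_n) = sum_{n >= 0} a * r^n,
  with a = 1 and r = 1/2.
Since 0 < r = 1/2 < 1, the geometric series converges:
  sum_{n >= 0} a * r^n = a / (1 - r).
  = 1 / (1 - 1/2)
  = 1 / (1/2)
  = 2.

2


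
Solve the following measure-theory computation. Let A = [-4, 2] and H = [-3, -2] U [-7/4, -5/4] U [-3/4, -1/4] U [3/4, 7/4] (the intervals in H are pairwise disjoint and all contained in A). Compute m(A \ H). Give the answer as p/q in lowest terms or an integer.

The ambient interval has length m(A) = 2 - (-4) = 6.
Since the holes are disjoint and sit inside A, by finite additivity
  m(H) = sum_i (b_i - a_i), and m(A \ H) = m(A) - m(H).
Computing the hole measures:
  m(H_1) = -2 - (-3) = 1.
  m(H_2) = -5/4 - (-7/4) = 1/2.
  m(H_3) = -1/4 - (-3/4) = 1/2.
  m(H_4) = 7/4 - 3/4 = 1.
Summed: m(H) = 1 + 1/2 + 1/2 + 1 = 3.
So m(A \ H) = 6 - 3 = 3.

3


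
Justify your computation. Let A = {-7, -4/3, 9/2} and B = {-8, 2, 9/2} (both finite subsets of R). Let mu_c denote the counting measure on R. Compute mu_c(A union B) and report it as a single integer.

Counting measure on a finite set equals cardinality. By inclusion-exclusion, |A union B| = |A| + |B| - |A cap B|.
|A| = 3, |B| = 3, |A cap B| = 1.
So mu_c(A union B) = 3 + 3 - 1 = 5.

5


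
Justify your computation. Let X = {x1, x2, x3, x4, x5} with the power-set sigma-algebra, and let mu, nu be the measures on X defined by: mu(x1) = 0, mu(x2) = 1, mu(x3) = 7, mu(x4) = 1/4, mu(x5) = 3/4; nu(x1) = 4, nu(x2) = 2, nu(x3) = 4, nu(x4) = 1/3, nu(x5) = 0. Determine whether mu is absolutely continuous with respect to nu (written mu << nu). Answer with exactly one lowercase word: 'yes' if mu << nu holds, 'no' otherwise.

mu << nu means: every nu-null measurable set is also mu-null; equivalently, for every atom x, if nu({x}) = 0 then mu({x}) = 0.
Checking each atom:
  x1: nu = 4 > 0 -> no constraint.
  x2: nu = 2 > 0 -> no constraint.
  x3: nu = 4 > 0 -> no constraint.
  x4: nu = 1/3 > 0 -> no constraint.
  x5: nu = 0, mu = 3/4 > 0 -> violates mu << nu.
The atom(s) x5 violate the condition (nu = 0 but mu > 0). Therefore mu is NOT absolutely continuous w.r.t. nu.

no


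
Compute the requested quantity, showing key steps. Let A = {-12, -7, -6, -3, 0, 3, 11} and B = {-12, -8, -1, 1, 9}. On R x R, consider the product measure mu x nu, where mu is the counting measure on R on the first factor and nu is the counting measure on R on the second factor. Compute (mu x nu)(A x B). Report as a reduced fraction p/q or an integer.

For a measurable rectangle A x B, the product measure satisfies
  (mu x nu)(A x B) = mu(A) * nu(B).
  mu(A) = 7.
  nu(B) = 5.
  (mu x nu)(A x B) = 7 * 5 = 35.

35


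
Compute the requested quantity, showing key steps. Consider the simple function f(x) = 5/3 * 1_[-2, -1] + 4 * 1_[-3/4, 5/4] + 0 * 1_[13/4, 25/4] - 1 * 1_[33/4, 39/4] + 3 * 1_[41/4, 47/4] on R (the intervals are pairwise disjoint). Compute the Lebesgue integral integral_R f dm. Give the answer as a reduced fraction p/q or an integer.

For a simple function f = sum_i c_i * 1_{A_i} with disjoint A_i,
  integral f dm = sum_i c_i * m(A_i).
Lengths of the A_i:
  m(A_1) = -1 - (-2) = 1.
  m(A_2) = 5/4 - (-3/4) = 2.
  m(A_3) = 25/4 - 13/4 = 3.
  m(A_4) = 39/4 - 33/4 = 3/2.
  m(A_5) = 47/4 - 41/4 = 3/2.
Contributions c_i * m(A_i):
  (5/3) * (1) = 5/3.
  (4) * (2) = 8.
  (0) * (3) = 0.
  (-1) * (3/2) = -3/2.
  (3) * (3/2) = 9/2.
Total: 5/3 + 8 + 0 - 3/2 + 9/2 = 38/3.

38/3


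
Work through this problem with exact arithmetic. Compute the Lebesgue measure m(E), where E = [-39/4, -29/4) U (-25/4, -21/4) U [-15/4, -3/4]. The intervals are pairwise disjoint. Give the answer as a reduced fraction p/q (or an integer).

For pairwise disjoint intervals, m(union_i I_i) = sum_i m(I_i),
and m is invariant under swapping open/closed endpoints (single points have measure 0).
So m(E) = sum_i (b_i - a_i).
  I_1 has length -29/4 - (-39/4) = 5/2.
  I_2 has length -21/4 - (-25/4) = 1.
  I_3 has length -3/4 - (-15/4) = 3.
Summing:
  m(E) = 5/2 + 1 + 3 = 13/2.

13/2


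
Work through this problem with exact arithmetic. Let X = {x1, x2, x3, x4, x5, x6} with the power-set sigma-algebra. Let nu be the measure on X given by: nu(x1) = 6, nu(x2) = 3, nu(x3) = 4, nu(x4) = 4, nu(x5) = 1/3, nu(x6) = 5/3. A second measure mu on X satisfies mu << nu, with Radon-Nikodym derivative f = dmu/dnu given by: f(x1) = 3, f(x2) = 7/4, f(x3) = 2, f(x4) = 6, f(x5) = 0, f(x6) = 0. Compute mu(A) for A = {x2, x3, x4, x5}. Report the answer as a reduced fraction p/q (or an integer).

By the defining property of the Radon-Nikodym derivative, for every measurable set A,
  mu(A) = integral_A f dnu.
Since nu is a discrete measure concentrated on the atoms of X, the integral over A reduces to the sum
  mu(A) = sum_{x in A} f(x) * nu({x}).
Computing each term:
  x2: f(x2) * nu(x2) = 7/4 * 3 = 21/4.
  x3: f(x3) * nu(x3) = 2 * 4 = 8.
  x4: f(x4) * nu(x4) = 6 * 4 = 24.
  x5: f(x5) * nu(x5) = 0 * 1/3 = 0.
Summing: mu(A) = 21/4 + 8 + 24 + 0 = 149/4.

149/4


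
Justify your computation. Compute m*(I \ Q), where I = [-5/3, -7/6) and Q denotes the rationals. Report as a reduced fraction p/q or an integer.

The interval I = [-5/3, -7/6) has m(I) = -7/6 - (-5/3) = 1/2 (endpoints are measure-zero, so open/closed/half-open agree). Write I = (I cap Q) u (I \ Q). The rationals in I are countable, so m*(I cap Q) = 0 (cover each rational by intervals whose total length is arbitrarily small). By countable subadditivity m*(I) <= m*(I cap Q) + m*(I \ Q), hence m*(I \ Q) >= m(I) = 1/2. The reverse inequality m*(I \ Q) <= m*(I) = 1/2 is trivial since (I \ Q) is a subset of I. Therefore m*(I \ Q) = 1/2.

1/2


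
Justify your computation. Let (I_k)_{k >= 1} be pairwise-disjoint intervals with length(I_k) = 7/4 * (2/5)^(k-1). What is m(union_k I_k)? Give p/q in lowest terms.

By countable additivity of the Lebesgue measure on pairwise disjoint measurable sets,
  m(union_{k >= 1} I_k) = sum_{k >= 1} m(I_k) = sum_{k >= 1} a * r^(k-1),
  with a = 7/4 and r = 2/5.
Since 0 < r = 2/5 < 1, the geometric series converges:
  sum_{k >= 1} a * r^(k-1) = a / (1 - r).
  = 7/4 / (1 - 2/5)
  = 7/4 / (3/5)
  = 35/12.

35/12


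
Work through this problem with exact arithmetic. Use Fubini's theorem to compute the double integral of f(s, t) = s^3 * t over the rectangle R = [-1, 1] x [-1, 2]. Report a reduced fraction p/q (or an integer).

f(s, t) is a tensor product of a function of s and a function of t, and both factors are bounded continuous (hence Lebesgue integrable) on the rectangle, so Fubini's theorem applies:
  integral_R f d(m x m) = (integral_a1^b1 s^3 ds) * (integral_a2^b2 t dt).
Inner integral in s: integral_{-1}^{1} s^3 ds = (1^4 - (-1)^4)/4
  = 0.
Inner integral in t: integral_{-1}^{2} t dt = (2^2 - (-1)^2)/2
  = 3/2.
Product: (0) * (3/2) = 0.

0


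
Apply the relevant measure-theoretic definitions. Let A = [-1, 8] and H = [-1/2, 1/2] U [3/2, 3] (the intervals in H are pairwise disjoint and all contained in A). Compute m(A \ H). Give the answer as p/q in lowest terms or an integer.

The ambient interval has length m(A) = 8 - (-1) = 9.
Since the holes are disjoint and sit inside A, by finite additivity
  m(H) = sum_i (b_i - a_i), and m(A \ H) = m(A) - m(H).
Computing the hole measures:
  m(H_1) = 1/2 - (-1/2) = 1.
  m(H_2) = 3 - 3/2 = 3/2.
Summed: m(H) = 1 + 3/2 = 5/2.
So m(A \ H) = 9 - 5/2 = 13/2.

13/2


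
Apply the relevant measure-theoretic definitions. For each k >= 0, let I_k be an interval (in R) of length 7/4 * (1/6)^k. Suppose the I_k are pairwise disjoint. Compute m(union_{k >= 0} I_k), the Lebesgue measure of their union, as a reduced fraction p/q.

By countable additivity of the Lebesgue measure on pairwise disjoint measurable sets,
  m(union_{k >= 0} I_k) = sum_{k >= 0} m(I_k) = sum_{k >= 0} a * r^k,
  with a = 7/4 and r = 1/6.
Since 0 < r = 1/6 < 1, the geometric series converges:
  sum_{k >= 0} a * r^k = a / (1 - r).
  = 7/4 / (1 - 1/6)
  = 7/4 / (5/6)
  = 21/10.

21/10


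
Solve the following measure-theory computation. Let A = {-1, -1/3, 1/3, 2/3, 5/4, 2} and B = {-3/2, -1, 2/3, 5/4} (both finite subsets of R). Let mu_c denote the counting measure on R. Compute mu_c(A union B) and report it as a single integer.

Counting measure on a finite set equals cardinality. By inclusion-exclusion, |A union B| = |A| + |B| - |A cap B|.
|A| = 6, |B| = 4, |A cap B| = 3.
So mu_c(A union B) = 6 + 4 - 3 = 7.

7


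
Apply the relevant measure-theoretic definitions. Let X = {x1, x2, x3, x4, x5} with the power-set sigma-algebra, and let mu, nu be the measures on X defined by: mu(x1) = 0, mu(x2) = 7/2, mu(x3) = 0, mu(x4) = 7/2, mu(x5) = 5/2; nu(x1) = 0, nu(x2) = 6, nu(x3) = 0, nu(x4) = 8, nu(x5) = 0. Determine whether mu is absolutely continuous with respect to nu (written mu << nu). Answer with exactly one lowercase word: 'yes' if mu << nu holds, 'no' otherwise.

mu << nu means: every nu-null measurable set is also mu-null; equivalently, for every atom x, if nu({x}) = 0 then mu({x}) = 0.
Checking each atom:
  x1: nu = 0, mu = 0 -> consistent with mu << nu.
  x2: nu = 6 > 0 -> no constraint.
  x3: nu = 0, mu = 0 -> consistent with mu << nu.
  x4: nu = 8 > 0 -> no constraint.
  x5: nu = 0, mu = 5/2 > 0 -> violates mu << nu.
The atom(s) x5 violate the condition (nu = 0 but mu > 0). Therefore mu is NOT absolutely continuous w.r.t. nu.

no


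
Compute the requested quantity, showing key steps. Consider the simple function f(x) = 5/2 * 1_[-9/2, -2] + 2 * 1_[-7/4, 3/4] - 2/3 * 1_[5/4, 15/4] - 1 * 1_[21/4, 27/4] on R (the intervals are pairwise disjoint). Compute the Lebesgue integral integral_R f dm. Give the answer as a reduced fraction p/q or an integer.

For a simple function f = sum_i c_i * 1_{A_i} with disjoint A_i,
  integral f dm = sum_i c_i * m(A_i).
Lengths of the A_i:
  m(A_1) = -2 - (-9/2) = 5/2.
  m(A_2) = 3/4 - (-7/4) = 5/2.
  m(A_3) = 15/4 - 5/4 = 5/2.
  m(A_4) = 27/4 - 21/4 = 3/2.
Contributions c_i * m(A_i):
  (5/2) * (5/2) = 25/4.
  (2) * (5/2) = 5.
  (-2/3) * (5/2) = -5/3.
  (-1) * (3/2) = -3/2.
Total: 25/4 + 5 - 5/3 - 3/2 = 97/12.

97/12
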